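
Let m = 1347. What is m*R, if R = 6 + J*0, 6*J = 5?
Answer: 8082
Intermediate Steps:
J = ⅚ (J = (⅙)*5 = ⅚ ≈ 0.83333)
R = 6 (R = 6 + (⅚)*0 = 6 + 0 = 6)
m*R = 1347*6 = 8082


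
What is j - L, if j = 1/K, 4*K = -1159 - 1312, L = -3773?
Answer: 9323079/2471 ≈ 3773.0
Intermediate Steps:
K = -2471/4 (K = (-1159 - 1312)/4 = (1/4)*(-2471) = -2471/4 ≈ -617.75)
j = -4/2471 (j = 1/(-2471/4) = -4/2471 ≈ -0.0016188)
j - L = -4/2471 - 1*(-3773) = -4/2471 + 3773 = 9323079/2471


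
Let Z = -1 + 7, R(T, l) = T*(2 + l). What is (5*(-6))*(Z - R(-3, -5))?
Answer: 90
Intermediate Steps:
Z = 6
(5*(-6))*(Z - R(-3, -5)) = (5*(-6))*(6 - (-3)*(2 - 5)) = -30*(6 - (-3)*(-3)) = -30*(6 - 1*9) = -30*(6 - 9) = -30*(-3) = 90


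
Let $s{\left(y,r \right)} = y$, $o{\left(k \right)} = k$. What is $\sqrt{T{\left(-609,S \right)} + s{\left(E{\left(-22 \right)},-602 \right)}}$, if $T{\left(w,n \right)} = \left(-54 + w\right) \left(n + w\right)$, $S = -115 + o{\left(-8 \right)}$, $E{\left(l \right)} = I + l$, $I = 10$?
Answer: $2 \sqrt{121326} \approx 696.64$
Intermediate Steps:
$E{\left(l \right)} = 10 + l$
$S = -123$ ($S = -115 - 8 = -123$)
$\sqrt{T{\left(-609,S \right)} + s{\left(E{\left(-22 \right)},-602 \right)}} = \sqrt{\left(\left(-609\right)^{2} - -6642 - -32886 - -74907\right) + \left(10 - 22\right)} = \sqrt{\left(370881 + 6642 + 32886 + 74907\right) - 12} = \sqrt{485316 - 12} = \sqrt{485304} = 2 \sqrt{121326}$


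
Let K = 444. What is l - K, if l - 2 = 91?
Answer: -351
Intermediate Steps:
l = 93 (l = 2 + 91 = 93)
l - K = 93 - 1*444 = 93 - 444 = -351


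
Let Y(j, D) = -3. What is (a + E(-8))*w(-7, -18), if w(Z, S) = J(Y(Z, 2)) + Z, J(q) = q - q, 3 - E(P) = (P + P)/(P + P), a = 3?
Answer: -35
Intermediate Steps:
E(P) = 2 (E(P) = 3 - (P + P)/(P + P) = 3 - 2*P/(2*P) = 3 - 2*P*1/(2*P) = 3 - 1*1 = 3 - 1 = 2)
J(q) = 0
w(Z, S) = Z (w(Z, S) = 0 + Z = Z)
(a + E(-8))*w(-7, -18) = (3 + 2)*(-7) = 5*(-7) = -35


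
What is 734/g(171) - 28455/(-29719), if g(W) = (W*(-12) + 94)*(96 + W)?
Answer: 7427030942/7768338567 ≈ 0.95606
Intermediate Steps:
g(W) = (94 - 12*W)*(96 + W) (g(W) = (-12*W + 94)*(96 + W) = (94 - 12*W)*(96 + W))
734/g(171) - 28455/(-29719) = 734/(9024 - 1058*171 - 12*171**2) - 28455/(-29719) = 734/(9024 - 180918 - 12*29241) - 28455*(-1/29719) = 734/(9024 - 180918 - 350892) + 28455/29719 = 734/(-522786) + 28455/29719 = 734*(-1/522786) + 28455/29719 = -367/261393 + 28455/29719 = 7427030942/7768338567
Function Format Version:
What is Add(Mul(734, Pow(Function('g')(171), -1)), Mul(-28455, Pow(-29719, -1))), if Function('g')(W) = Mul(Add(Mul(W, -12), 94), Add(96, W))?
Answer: Rational(7427030942, 7768338567) ≈ 0.95606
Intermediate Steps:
Function('g')(W) = Mul(Add(94, Mul(-12, W)), Add(96, W)) (Function('g')(W) = Mul(Add(Mul(-12, W), 94), Add(96, W)) = Mul(Add(94, Mul(-12, W)), Add(96, W)))
Add(Mul(734, Pow(Function('g')(171), -1)), Mul(-28455, Pow(-29719, -1))) = Add(Mul(734, Pow(Add(9024, Mul(-1058, 171), Mul(-12, Pow(171, 2))), -1)), Mul(-28455, Pow(-29719, -1))) = Add(Mul(734, Pow(Add(9024, -180918, Mul(-12, 29241)), -1)), Mul(-28455, Rational(-1, 29719))) = Add(Mul(734, Pow(Add(9024, -180918, -350892), -1)), Rational(28455, 29719)) = Add(Mul(734, Pow(-522786, -1)), Rational(28455, 29719)) = Add(Mul(734, Rational(-1, 522786)), Rational(28455, 29719)) = Add(Rational(-367, 261393), Rational(28455, 29719)) = Rational(7427030942, 7768338567)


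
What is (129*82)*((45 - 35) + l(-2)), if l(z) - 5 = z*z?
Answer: 200982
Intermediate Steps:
l(z) = 5 + z**2 (l(z) = 5 + z*z = 5 + z**2)
(129*82)*((45 - 35) + l(-2)) = (129*82)*((45 - 35) + (5 + (-2)**2)) = 10578*(10 + (5 + 4)) = 10578*(10 + 9) = 10578*19 = 200982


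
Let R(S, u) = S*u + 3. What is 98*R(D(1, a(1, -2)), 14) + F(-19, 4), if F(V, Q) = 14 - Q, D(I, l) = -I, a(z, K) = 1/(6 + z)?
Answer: -1068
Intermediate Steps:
R(S, u) = 3 + S*u
98*R(D(1, a(1, -2)), 14) + F(-19, 4) = 98*(3 - 1*1*14) + (14 - 1*4) = 98*(3 - 1*14) + (14 - 4) = 98*(3 - 14) + 10 = 98*(-11) + 10 = -1078 + 10 = -1068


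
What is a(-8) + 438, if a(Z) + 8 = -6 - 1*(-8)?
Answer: 432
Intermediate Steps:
a(Z) = -6 (a(Z) = -8 + (-6 - 1*(-8)) = -8 + (-6 + 8) = -8 + 2 = -6)
a(-8) + 438 = -6 + 438 = 432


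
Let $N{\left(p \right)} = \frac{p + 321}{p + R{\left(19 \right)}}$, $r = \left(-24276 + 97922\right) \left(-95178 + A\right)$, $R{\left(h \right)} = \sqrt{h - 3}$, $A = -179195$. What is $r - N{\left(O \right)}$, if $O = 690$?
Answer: $- \frac{14023292927863}{694} \approx -2.0206 \cdot 10^{10}$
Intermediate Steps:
$R{\left(h \right)} = \sqrt{-3 + h}$
$r = -20206473958$ ($r = \left(-24276 + 97922\right) \left(-95178 - 179195\right) = 73646 \left(-274373\right) = -20206473958$)
$N{\left(p \right)} = \frac{321 + p}{4 + p}$ ($N{\left(p \right)} = \frac{p + 321}{p + \sqrt{-3 + 19}} = \frac{321 + p}{p + \sqrt{16}} = \frac{321 + p}{p + 4} = \frac{321 + p}{4 + p}$)
$r - N{\left(O \right)} = -20206473958 - \frac{321 + 690}{4 + 690} = -20206473958 - \frac{1}{694} \cdot 1011 = -20206473958 - \frac{1011}{694} = - \frac{14023292927863}{694}$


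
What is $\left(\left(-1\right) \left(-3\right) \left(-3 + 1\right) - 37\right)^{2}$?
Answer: $1849$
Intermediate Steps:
$\left(\left(-1\right) \left(-3\right) \left(-3 + 1\right) - 37\right)^{2} = \left(3 \left(-2\right) - 37\right)^{2} = \left(-6 - 37\right)^{2} = \left(-43\right)^{2} = 1849$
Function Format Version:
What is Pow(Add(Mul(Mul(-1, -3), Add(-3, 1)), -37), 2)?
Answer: 1849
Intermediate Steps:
Pow(Add(Mul(Mul(-1, -3), Add(-3, 1)), -37), 2) = Pow(Add(Mul(3, -2), -37), 2) = Pow(Add(-6, -37), 2) = Pow(-43, 2) = 1849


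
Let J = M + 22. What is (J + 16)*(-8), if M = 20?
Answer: -464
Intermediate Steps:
J = 42 (J = 20 + 22 = 42)
(J + 16)*(-8) = (42 + 16)*(-8) = 58*(-8) = -464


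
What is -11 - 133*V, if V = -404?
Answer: 53721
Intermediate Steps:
-11 - 133*V = -11 - 133*(-404) = -11 + 53732 = 53721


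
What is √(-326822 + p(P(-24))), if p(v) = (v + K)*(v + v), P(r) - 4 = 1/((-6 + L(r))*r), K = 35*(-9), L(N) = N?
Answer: I*√170714746078/720 ≈ 573.86*I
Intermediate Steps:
K = -315
P(r) = 4 + 1/(r*(-6 + r)) (P(r) = 4 + 1/((-6 + r)*r) = 4 + 1/(r*(-6 + r)))
p(v) = 2*v*(-315 + v) (p(v) = (v - 315)*(v + v) = (-315 + v)*(2*v) = 2*v*(-315 + v))
√(-326822 + p(P(-24))) = √(-326822 + 2*((1 - 24*(-24) + 4*(-24)²)/((-24)*(-6 - 24)))*(-315 + (1 - 24*(-24) + 4*(-24)²)/((-24)*(-6 - 24)))) = √(-326822 + 2*(-1/24*(1 + 576 + 4*576)/(-30))*(-315 - 1/24*(1 + 576 + 4*576)/(-30))) = √(-326822 + 2*(-1/24*(-1/30)*(1 + 576 + 2304))*(-315 - 1/24*(-1/30)*(1 + 576 + 2304))) = √(-326822 + 2*(-1/24*(-1/30)*2881)*(-315 - 1/24*(-1/30)*2881)) = √(-326822 + 2*(2881/720)*(-315 + 2881/720)) = √(-326822 + 2*(2881/720)*(-223919/720)) = √(-326822 - 645110639/259200) = √(-85357373039/259200) = I*√170714746078/720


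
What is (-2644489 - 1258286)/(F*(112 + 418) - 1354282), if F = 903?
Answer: 3902775/875692 ≈ 4.4568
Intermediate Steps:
(-2644489 - 1258286)/(F*(112 + 418) - 1354282) = (-2644489 - 1258286)/(903*(112 + 418) - 1354282) = -3902775/(903*530 - 1354282) = -3902775/(478590 - 1354282) = -3902775/(-875692) = -3902775*(-1/875692) = 3902775/875692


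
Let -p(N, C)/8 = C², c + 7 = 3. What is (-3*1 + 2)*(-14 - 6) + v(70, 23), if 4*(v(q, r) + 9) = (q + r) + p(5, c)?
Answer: 9/4 ≈ 2.2500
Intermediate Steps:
c = -4 (c = -7 + 3 = -4)
p(N, C) = -8*C²
v(q, r) = -41 + q/4 + r/4 (v(q, r) = -9 + ((q + r) - 8*(-4)²)/4 = -9 + ((q + r) - 8*16)/4 = -9 + ((q + r) - 128)/4 = -9 + (-128 + q + r)/4 = -9 + (-32 + q/4 + r/4) = -41 + q/4 + r/4)
(-3*1 + 2)*(-14 - 6) + v(70, 23) = (-3*1 + 2)*(-14 - 6) + (-41 + (¼)*70 + (¼)*23) = (-3 + 2)*(-20) + (-41 + 35/2 + 23/4) = -1*(-20) - 71/4 = 20 - 71/4 = 9/4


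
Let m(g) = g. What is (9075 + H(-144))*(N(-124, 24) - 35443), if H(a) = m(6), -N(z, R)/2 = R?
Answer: -322293771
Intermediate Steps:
N(z, R) = -2*R
H(a) = 6
(9075 + H(-144))*(N(-124, 24) - 35443) = (9075 + 6)*(-2*24 - 35443) = 9081*(-48 - 35443) = 9081*(-35491) = -322293771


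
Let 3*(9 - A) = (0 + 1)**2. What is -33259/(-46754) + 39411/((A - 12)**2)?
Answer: 8293461473/2337700 ≈ 3547.7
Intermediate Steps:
A = 26/3 (A = 9 - (0 + 1)**2/3 = 9 - 1/3*1**2 = 9 - 1/3*1 = 9 - 1/3 = 26/3 ≈ 8.6667)
-33259/(-46754) + 39411/((A - 12)**2) = -33259/(-46754) + 39411/((26/3 - 12)**2) = -33259*(-1/46754) + 39411/((-10/3)**2) = 33259/46754 + 39411/(100/9) = 33259/46754 + 39411*(9/100) = 33259/46754 + 354699/100 = 8293461473/2337700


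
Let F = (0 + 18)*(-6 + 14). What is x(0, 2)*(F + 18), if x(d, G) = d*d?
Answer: 0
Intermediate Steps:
x(d, G) = d²
F = 144 (F = 18*8 = 144)
x(0, 2)*(F + 18) = 0²*(144 + 18) = 0*162 = 0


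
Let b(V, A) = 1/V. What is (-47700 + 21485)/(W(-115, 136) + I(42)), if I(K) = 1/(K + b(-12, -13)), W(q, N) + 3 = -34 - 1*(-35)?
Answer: 1883735/142 ≈ 13266.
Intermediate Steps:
W(q, N) = -2 (W(q, N) = -3 + (-34 - 1*(-35)) = -3 + (-34 + 35) = -3 + 1 = -2)
I(K) = 1/(-1/12 + K) (I(K) = 1/(K + 1/(-12)) = 1/(K - 1/12) = 1/(-1/12 + K))
(-47700 + 21485)/(W(-115, 136) + I(42)) = (-47700 + 21485)/(-2 + 12/(-1 + 12*42)) = -26215/(-2 + 12/(-1 + 504)) = -26215/(-2 + 12/503) = -26215/(-994/503) = -26215*(-503/994) = 1883735/142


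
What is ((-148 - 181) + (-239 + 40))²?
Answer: 278784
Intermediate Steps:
((-148 - 181) + (-239 + 40))² = (-329 - 199)² = (-528)² = 278784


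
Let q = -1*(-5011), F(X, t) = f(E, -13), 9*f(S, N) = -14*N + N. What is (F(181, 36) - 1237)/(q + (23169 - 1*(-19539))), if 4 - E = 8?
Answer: -10964/429471 ≈ -0.025529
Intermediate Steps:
E = -4 (E = 4 - 1*8 = 4 - 8 = -4)
f(S, N) = -13*N/9 (f(S, N) = (-14*N + N)/9 = (-13*N)/9 = -13*N/9)
F(X, t) = 169/9 (F(X, t) = -13/9*(-13) = 169/9)
q = 5011
(F(181, 36) - 1237)/(q + (23169 - 1*(-19539))) = (169/9 - 1237)/(5011 + (23169 - 1*(-19539))) = -10964/(9*(5011 + (23169 + 19539))) = -10964/(9*(5011 + 42708)) = -10964/9/47719 = -10964/9*1/47719 = -10964/429471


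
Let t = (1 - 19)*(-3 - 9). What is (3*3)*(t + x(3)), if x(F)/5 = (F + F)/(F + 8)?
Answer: 21654/11 ≈ 1968.5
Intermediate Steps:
t = 216 (t = -18*(-12) = 216)
x(F) = 10*F/(8 + F) (x(F) = 5*((F + F)/(F + 8)) = 5*((2*F)/(8 + F)) = 5*(2*F/(8 + F)) = 10*F/(8 + F))
(3*3)*(t + x(3)) = (3*3)*(216 + 10*3/(8 + 3)) = 9*(216 + 10*3/11) = 9*(216 + 10*3*(1/11)) = 9*(216 + 30/11) = 9*(2406/11) = 21654/11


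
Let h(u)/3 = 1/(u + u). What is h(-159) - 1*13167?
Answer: -1395703/106 ≈ -13167.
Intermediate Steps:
h(u) = 3/(2*u) (h(u) = 3/(u + u) = 3/((2*u)) = 3*(1/(2*u)) = 3/(2*u))
h(-159) - 1*13167 = (3/2)/(-159) - 1*13167 = (3/2)*(-1/159) - 13167 = -1/106 - 13167 = -1395703/106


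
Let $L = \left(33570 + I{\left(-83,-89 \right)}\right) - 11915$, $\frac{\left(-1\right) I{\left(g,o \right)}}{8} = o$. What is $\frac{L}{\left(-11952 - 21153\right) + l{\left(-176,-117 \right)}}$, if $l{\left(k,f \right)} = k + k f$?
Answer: $- \frac{22367}{12689} \approx -1.7627$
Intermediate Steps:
$I{\left(g,o \right)} = - 8 o$
$l{\left(k,f \right)} = k + f k$
$L = 22367$ ($L = \left(33570 - -712\right) - 11915 = \left(33570 + 712\right) - 11915 = 34282 - 11915 = 22367$)
$\frac{L}{\left(-11952 - 21153\right) + l{\left(-176,-117 \right)}} = \frac{22367}{\left(-11952 - 21153\right) - 176 \left(1 - 117\right)} = \frac{22367}{-33105 - -20416} = \frac{22367}{-33105 + 20416} = \frac{22367}{-12689} = 22367 \left(- \frac{1}{12689}\right) = - \frac{22367}{12689}$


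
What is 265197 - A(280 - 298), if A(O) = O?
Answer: 265215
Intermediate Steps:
265197 - A(280 - 298) = 265197 - (280 - 298) = 265197 - 1*(-18) = 265197 + 18 = 265215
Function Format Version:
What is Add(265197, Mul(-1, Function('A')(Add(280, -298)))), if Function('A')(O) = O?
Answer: 265215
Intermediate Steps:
Add(265197, Mul(-1, Function('A')(Add(280, -298)))) = Add(265197, Mul(-1, Add(280, -298))) = Add(265197, Mul(-1, -18)) = Add(265197, 18) = 265215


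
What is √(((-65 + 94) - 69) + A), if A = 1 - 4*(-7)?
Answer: I*√11 ≈ 3.3166*I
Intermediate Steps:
A = 29 (A = 1 + 28 = 29)
√(((-65 + 94) - 69) + A) = √(((-65 + 94) - 69) + 29) = √((29 - 69) + 29) = √(-40 + 29) = √(-11) = I*√11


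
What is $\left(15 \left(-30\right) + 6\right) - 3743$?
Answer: $-4187$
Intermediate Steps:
$\left(15 \left(-30\right) + 6\right) - 3743 = \left(-450 + 6\right) - 3743 = -444 - 3743 = -4187$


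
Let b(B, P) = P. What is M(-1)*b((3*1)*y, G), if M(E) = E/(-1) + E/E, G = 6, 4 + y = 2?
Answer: 12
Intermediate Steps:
y = -2 (y = -4 + 2 = -2)
M(E) = 1 - E (M(E) = E*(-1) + 1 = -E + 1 = 1 - E)
M(-1)*b((3*1)*y, G) = (1 - 1*(-1))*6 = (1 + 1)*6 = 2*6 = 12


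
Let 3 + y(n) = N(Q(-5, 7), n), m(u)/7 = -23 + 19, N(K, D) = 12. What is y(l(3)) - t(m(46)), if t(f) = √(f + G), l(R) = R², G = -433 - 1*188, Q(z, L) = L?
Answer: 9 - I*√649 ≈ 9.0 - 25.475*I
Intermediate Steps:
G = -621 (G = -433 - 188 = -621)
m(u) = -28 (m(u) = 7*(-23 + 19) = 7*(-4) = -28)
t(f) = √(-621 + f) (t(f) = √(f - 621) = √(-621 + f))
y(n) = 9 (y(n) = -3 + 12 = 9)
y(l(3)) - t(m(46)) = 9 - √(-621 - 28) = 9 - √(-649) = 9 - I*√649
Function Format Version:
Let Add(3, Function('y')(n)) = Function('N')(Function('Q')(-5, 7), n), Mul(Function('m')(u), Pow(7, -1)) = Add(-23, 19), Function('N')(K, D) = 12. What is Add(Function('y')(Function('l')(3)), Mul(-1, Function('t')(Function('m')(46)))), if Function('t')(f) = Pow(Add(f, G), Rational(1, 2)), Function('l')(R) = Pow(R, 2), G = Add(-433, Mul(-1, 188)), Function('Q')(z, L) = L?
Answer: Add(9, Mul(-1, I, Pow(649, Rational(1, 2)))) ≈ Add(9.0000, Mul(-25.475, I))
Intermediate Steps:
G = -621 (G = Add(-433, -188) = -621)
Function('m')(u) = -28 (Function('m')(u) = Mul(7, Add(-23, 19)) = Mul(7, -4) = -28)
Function('t')(f) = Pow(Add(-621, f), Rational(1, 2)) (Function('t')(f) = Pow(Add(f, -621), Rational(1, 2)) = Pow(Add(-621, f), Rational(1, 2)))
Function('y')(n) = 9 (Function('y')(n) = Add(-3, 12) = 9)
Add(Function('y')(Function('l')(3)), Mul(-1, Function('t')(Function('m')(46)))) = Add(9, Mul(-1, Pow(Add(-621, -28), Rational(1, 2)))) = Add(9, Mul(-1, Pow(-649, Rational(1, 2)))) = Add(9, Mul(-1, Mul(I, Pow(649, Rational(1, 2))))) = Add(9, Mul(-1, I, Pow(649, Rational(1, 2))))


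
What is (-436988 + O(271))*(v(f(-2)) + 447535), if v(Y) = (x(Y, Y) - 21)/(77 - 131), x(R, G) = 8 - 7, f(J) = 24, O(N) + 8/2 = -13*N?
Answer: -5322943179325/27 ≈ -1.9715e+11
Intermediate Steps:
O(N) = -4 - 13*N
x(R, G) = 1
v(Y) = 10/27 (v(Y) = (1 - 21)/(77 - 131) = -20/(-54) = -20*(-1/54) = 10/27)
(-436988 + O(271))*(v(f(-2)) + 447535) = (-436988 + (-4 - 13*271))*(10/27 + 447535) = (-436988 + (-4 - 3523))*(12083455/27) = (-436988 - 3527)*(12083455/27) = -440515*12083455/27 = -5322943179325/27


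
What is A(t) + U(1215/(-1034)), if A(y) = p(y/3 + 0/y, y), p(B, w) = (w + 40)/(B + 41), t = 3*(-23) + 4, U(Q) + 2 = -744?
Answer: -43343/58 ≈ -747.29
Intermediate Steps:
U(Q) = -746 (U(Q) = -2 - 744 = -746)
t = -65 (t = -69 + 4 = -65)
p(B, w) = (40 + w)/(41 + B)
A(y) = (40 + y)/(41 + y/3) (A(y) = (40 + y)/(41 + (y/3 + 0/y)) = (40 + y)/(41 + (y*(⅓) + 0)) = (40 + y)/(41 + (y/3 + 0)) = (40 + y)/(41 + y/3))
A(t) + U(1215/(-1034)) = 3*(40 - 65)/(123 - 65) - 746 = 3*(-25)/58 - 746 = 3*(1/58)*(-25) - 746 = -75/58 - 746 = -43343/58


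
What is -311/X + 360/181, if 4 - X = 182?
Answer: 120371/32218 ≈ 3.7361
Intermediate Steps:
X = -178 (X = 4 - 1*182 = 4 - 182 = -178)
-311/X + 360/181 = -311/(-178) + 360/181 = -311*(-1/178) + 360*(1/181) = 311/178 + 360/181 = 120371/32218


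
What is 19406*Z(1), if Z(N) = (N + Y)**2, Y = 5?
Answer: 698616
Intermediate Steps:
Z(N) = (5 + N)**2 (Z(N) = (N + 5)**2 = (5 + N)**2)
19406*Z(1) = 19406*(5 + 1)**2 = 19406*6**2 = 19406*36 = 698616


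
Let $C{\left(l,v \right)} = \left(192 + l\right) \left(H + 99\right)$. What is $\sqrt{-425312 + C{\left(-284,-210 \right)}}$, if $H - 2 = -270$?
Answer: $2 i \sqrt{102441} \approx 640.13 i$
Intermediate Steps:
$H = -268$ ($H = 2 - 270 = -268$)
$C{\left(l,v \right)} = -32448 - 169 l$ ($C{\left(l,v \right)} = \left(192 + l\right) \left(-268 + 99\right) = \left(192 + l\right) \left(-169\right) = -32448 - 169 l$)
$\sqrt{-425312 + C{\left(-284,-210 \right)}} = \sqrt{-425312 - -15548} = \sqrt{-425312 + \left(-32448 + 47996\right)} = \sqrt{-425312 + 15548} = \sqrt{-409764} = 2 i \sqrt{102441}$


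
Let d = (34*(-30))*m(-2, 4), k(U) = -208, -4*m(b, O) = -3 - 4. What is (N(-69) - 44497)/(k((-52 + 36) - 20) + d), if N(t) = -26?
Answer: 44523/1993 ≈ 22.340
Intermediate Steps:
m(b, O) = 7/4 (m(b, O) = -(-3 - 4)/4 = -1/4*(-7) = 7/4)
d = -1785 (d = (34*(-30))*(7/4) = -1020*7/4 = -1785)
(N(-69) - 44497)/(k((-52 + 36) - 20) + d) = (-26 - 44497)/(-208 - 1785) = -44523/(-1993) = -44523*(-1/1993) = 44523/1993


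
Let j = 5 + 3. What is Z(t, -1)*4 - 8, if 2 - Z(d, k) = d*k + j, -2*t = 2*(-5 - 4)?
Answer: 4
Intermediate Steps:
j = 8
t = 9 (t = -(-5 - 4) = -(-9) = -½*(-18) = 9)
Z(d, k) = -6 - d*k (Z(d, k) = 2 - (d*k + 8) = 2 - (8 + d*k) = 2 + (-8 - d*k) = -6 - d*k)
Z(t, -1)*4 - 8 = (-6 - 1*9*(-1))*4 - 8 = (-6 + 9)*4 - 8 = 3*4 - 8 = 12 - 8 = 4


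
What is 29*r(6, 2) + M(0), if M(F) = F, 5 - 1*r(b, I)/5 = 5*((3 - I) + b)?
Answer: -4350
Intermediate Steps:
r(b, I) = -50 - 25*b + 25*I (r(b, I) = 25 - 25*((3 - I) + b) = 25 - 25*(3 + b - I) = 25 - 5*(15 - 5*I + 5*b) = 25 + (-75 - 25*b + 25*I) = -50 - 25*b + 25*I)
29*r(6, 2) + M(0) = 29*(-50 - 25*6 + 25*2) + 0 = 29*(-50 - 150 + 50) + 0 = 29*(-150) + 0 = -4350 + 0 = -4350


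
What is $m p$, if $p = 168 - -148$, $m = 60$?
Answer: $18960$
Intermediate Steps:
$p = 316$ ($p = 168 + 148 = 316$)
$m p = 60 \cdot 316 = 18960$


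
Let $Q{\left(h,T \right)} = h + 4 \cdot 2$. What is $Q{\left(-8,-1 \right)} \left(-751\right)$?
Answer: $0$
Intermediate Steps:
$Q{\left(h,T \right)} = 8 + h$ ($Q{\left(h,T \right)} = h + 8 = 8 + h$)
$Q{\left(-8,-1 \right)} \left(-751\right) = \left(8 - 8\right) \left(-751\right) = 0 \left(-751\right) = 0$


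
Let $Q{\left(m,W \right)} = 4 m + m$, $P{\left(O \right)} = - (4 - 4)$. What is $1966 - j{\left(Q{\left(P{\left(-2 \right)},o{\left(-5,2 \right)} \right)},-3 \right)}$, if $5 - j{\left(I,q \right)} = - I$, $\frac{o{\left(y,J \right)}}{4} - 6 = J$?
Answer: $1961$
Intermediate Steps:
$P{\left(O \right)} = 0$ ($P{\left(O \right)} = \left(-1\right) 0 = 0$)
$o{\left(y,J \right)} = 24 + 4 J$
$Q{\left(m,W \right)} = 5 m$
$j{\left(I,q \right)} = 5 + I$ ($j{\left(I,q \right)} = 5 - - I = 5 + I$)
$1966 - j{\left(Q{\left(P{\left(-2 \right)},o{\left(-5,2 \right)} \right)},-3 \right)} = 1966 - \left(5 + 5 \cdot 0\right) = 1966 - \left(5 + 0\right) = 1966 - 5 = 1961$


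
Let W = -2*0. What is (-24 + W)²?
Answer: 576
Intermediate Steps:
W = 0
(-24 + W)² = (-24 + 0)² = (-24)² = 576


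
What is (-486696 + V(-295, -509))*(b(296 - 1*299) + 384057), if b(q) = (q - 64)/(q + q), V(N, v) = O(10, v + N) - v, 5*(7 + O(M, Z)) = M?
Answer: -186730870088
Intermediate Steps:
O(M, Z) = -7 + M/5
V(N, v) = -5 - v (V(N, v) = (-7 + (⅕)*10) - v = (-7 + 2) - v = -5 - v)
b(q) = (-64 + q)/(2*q) (b(q) = (-64 + q)/((2*q)) = (-64 + q)*(1/(2*q)) = (-64 + q)/(2*q))
(-486696 + V(-295, -509))*(b(296 - 1*299) + 384057) = (-486696 + (-5 - 1*(-509)))*((-64 + (296 - 1*299))/(2*(296 - 1*299)) + 384057) = (-486696 + (-5 + 509))*((-64 + (296 - 299))/(2*(296 - 299)) + 384057) = (-486696 + 504)*((½)*(-64 - 3)/(-3) + 384057) = -486192*((½)*(-⅓)*(-67) + 384057) = -486192*(67/6 + 384057) = -486192*2304409/6 = -186730870088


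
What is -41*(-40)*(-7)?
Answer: -11480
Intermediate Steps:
-41*(-40)*(-7) = 1640*(-7) = -11480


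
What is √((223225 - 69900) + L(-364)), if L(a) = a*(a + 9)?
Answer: √282545 ≈ 531.55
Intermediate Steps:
L(a) = a*(9 + a)
√((223225 - 69900) + L(-364)) = √((223225 - 69900) - 364*(9 - 364)) = √(153325 - 364*(-355)) = √(153325 + 129220) = √282545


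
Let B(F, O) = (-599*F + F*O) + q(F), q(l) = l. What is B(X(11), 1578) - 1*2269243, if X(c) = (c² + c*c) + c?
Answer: -2021303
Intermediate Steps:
X(c) = c + 2*c² (X(c) = (c² + c²) + c = 2*c² + c = c + 2*c²)
B(F, O) = -598*F + F*O (B(F, O) = (-599*F + F*O) + F = -598*F + F*O)
B(X(11), 1578) - 1*2269243 = (11*(1 + 2*11))*(-598 + 1578) - 1*2269243 = (11*(1 + 22))*980 - 2269243 = (11*23)*980 - 2269243 = 253*980 - 2269243 = 247940 - 2269243 = -2021303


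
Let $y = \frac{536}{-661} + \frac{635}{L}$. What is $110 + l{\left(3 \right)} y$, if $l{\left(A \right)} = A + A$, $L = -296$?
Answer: $\frac{9025907}{97828} \approx 92.263$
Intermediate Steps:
$l{\left(A \right)} = 2 A$
$y = - \frac{578391}{195656}$ ($y = \frac{536}{-661} + \frac{635}{-296} = 536 \left(- \frac{1}{661}\right) + 635 \left(- \frac{1}{296}\right) = - \frac{536}{661} - \frac{635}{296} = - \frac{578391}{195656} \approx -2.9562$)
$110 + l{\left(3 \right)} y = 110 + 2 \cdot 3 \left(- \frac{578391}{195656}\right) = 110 + 6 \left(- \frac{578391}{195656}\right) = 110 - \frac{1735173}{97828} = \frac{9025907}{97828}$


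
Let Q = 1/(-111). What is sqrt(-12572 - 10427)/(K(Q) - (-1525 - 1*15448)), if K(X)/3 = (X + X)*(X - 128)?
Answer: 4107*I*sqrt(22999)/69736529 ≈ 0.0089314*I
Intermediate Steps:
Q = -1/111 ≈ -0.0090090
K(X) = 6*X*(-128 + X) (K(X) = 3*((X + X)*(X - 128)) = 3*((2*X)*(-128 + X)) = 3*(2*X*(-128 + X)) = 6*X*(-128 + X))
sqrt(-12572 - 10427)/(K(Q) - (-1525 - 1*15448)) = sqrt(-12572 - 10427)/(6*(-1/111)*(-128 - 1/111) - (-1525 - 1*15448)) = sqrt(-22999)/(6*(-1/111)*(-14209/111) - (-1525 - 15448)) = (I*sqrt(22999))/(28418/4107 - 1*(-16973)) = (I*sqrt(22999))/(28418/4107 + 16973) = (I*sqrt(22999))/(69736529/4107) = (I*sqrt(22999))*(4107/69736529) = 4107*I*sqrt(22999)/69736529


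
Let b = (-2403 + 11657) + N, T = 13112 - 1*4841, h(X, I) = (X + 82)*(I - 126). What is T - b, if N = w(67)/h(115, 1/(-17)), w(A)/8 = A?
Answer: -414984981/422171 ≈ -982.98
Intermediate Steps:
w(A) = 8*A
h(X, I) = (-126 + I)*(82 + X) (h(X, I) = (82 + X)*(-126 + I) = (-126 + I)*(82 + X))
T = 8271 (T = 13112 - 4841 = 8271)
N = -9112/422171 (N = (8*67)/(-10332 - 126*115 + 82/(-17) + 115/(-17)) = 536/(-10332 - 14490 + 82*(-1/17) - 1/17*115) = 536/(-10332 - 14490 - 82/17 - 115/17) = 536/(-422171/17) = 536*(-17/422171) = -9112/422171 ≈ -0.021584)
b = 3906761322/422171 (b = (-2403 + 11657) - 9112/422171 = 9254 - 9112/422171 = 3906761322/422171 ≈ 9254.0)
T - b = 8271 - 1*3906761322/422171 = 8271 - 3906761322/422171 = -414984981/422171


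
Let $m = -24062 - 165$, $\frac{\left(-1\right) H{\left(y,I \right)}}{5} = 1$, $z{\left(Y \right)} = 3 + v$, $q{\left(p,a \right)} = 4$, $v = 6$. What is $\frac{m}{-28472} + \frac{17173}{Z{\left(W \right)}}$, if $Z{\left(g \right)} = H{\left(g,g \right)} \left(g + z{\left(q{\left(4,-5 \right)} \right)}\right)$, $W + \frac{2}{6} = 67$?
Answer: $- \frac{1439351323}{32315720} \approx -44.54$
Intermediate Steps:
$z{\left(Y \right)} = 9$ ($z{\left(Y \right)} = 3 + 6 = 9$)
$H{\left(y,I \right)} = -5$ ($H{\left(y,I \right)} = \left(-5\right) 1 = -5$)
$W = \frac{200}{3}$ ($W = - \frac{1}{3} + 67 = \frac{200}{3} \approx 66.667$)
$Z{\left(g \right)} = -45 - 5 g$ ($Z{\left(g \right)} = - 5 \left(g + 9\right) = - 5 \left(9 + g\right) = -45 - 5 g$)
$m = -24227$
$\frac{m}{-28472} + \frac{17173}{Z{\left(W \right)}} = - \frac{24227}{-28472} + \frac{17173}{-45 - \frac{1000}{3}} = \left(-24227\right) \left(- \frac{1}{28472}\right) + \frac{17173}{-45 - \frac{1000}{3}} = \frac{24227}{28472} + \frac{17173}{- \frac{1135}{3}} = \frac{24227}{28472} + 17173 \left(- \frac{3}{1135}\right) = \frac{24227}{28472} - \frac{51519}{1135} = - \frac{1439351323}{32315720}$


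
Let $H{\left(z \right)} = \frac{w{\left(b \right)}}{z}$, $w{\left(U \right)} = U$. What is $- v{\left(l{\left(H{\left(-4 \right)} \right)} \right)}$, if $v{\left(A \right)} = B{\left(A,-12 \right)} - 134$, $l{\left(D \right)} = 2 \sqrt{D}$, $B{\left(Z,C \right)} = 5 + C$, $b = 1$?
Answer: $141$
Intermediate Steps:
$H{\left(z \right)} = \frac{1}{z}$ ($H{\left(z \right)} = 1 \frac{1}{z} = \frac{1}{z}$)
$v{\left(A \right)} = -141$ ($v{\left(A \right)} = \left(5 - 12\right) - 134 = -7 - 134 = -141$)
$- v{\left(l{\left(H{\left(-4 \right)} \right)} \right)} = \left(-1\right) \left(-141\right) = 141$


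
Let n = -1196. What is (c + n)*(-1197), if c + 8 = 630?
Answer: 687078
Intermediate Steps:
c = 622 (c = -8 + 630 = 622)
(c + n)*(-1197) = (622 - 1196)*(-1197) = -574*(-1197) = 687078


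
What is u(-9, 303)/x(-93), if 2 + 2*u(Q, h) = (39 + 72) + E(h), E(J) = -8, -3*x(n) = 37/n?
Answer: 28179/74 ≈ 380.80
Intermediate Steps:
x(n) = -37/(3*n)
u(Q, h) = 101/2 (u(Q, h) = -1 + ((39 + 72) - 8)/2 = -1 + (111 - 8)/2 = -1 + (½)*103 = -1 + 103/2 = 101/2)
u(-9, 303)/x(-93) = 101/(2*((-37/3/(-93)))) = 101/(2*((-37/3*(-1/93)))) = 101/(2*(37/279)) = (101/2)*(279/37) = 28179/74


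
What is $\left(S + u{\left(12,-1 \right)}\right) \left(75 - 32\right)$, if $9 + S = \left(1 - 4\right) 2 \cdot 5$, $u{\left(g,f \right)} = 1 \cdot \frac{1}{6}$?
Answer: $- \frac{10019}{6} \approx -1669.8$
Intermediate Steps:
$u{\left(g,f \right)} = \frac{1}{6}$ ($u{\left(g,f \right)} = 1 \cdot \frac{1}{6} = \frac{1}{6}$)
$S = -39$ ($S = -9 + \left(1 - 4\right) 2 \cdot 5 = -9 + \left(-3\right) 2 \cdot 5 = -9 - 30 = -39$)
$\left(S + u{\left(12,-1 \right)}\right) \left(75 - 32\right) = \left(-39 + \frac{1}{6}\right) \left(75 - 32\right) = \left(- \frac{233}{6}\right) 43 = - \frac{10019}{6}$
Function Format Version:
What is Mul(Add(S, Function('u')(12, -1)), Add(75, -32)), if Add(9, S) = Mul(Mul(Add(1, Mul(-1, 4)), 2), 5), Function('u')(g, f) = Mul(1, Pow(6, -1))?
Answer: Rational(-10019, 6) ≈ -1669.8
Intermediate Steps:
Function('u')(g, f) = Rational(1, 6) (Function('u')(g, f) = Mul(1, Rational(1, 6)) = Rational(1, 6))
S = -39 (S = Add(-9, Mul(Mul(Add(1, Mul(-1, 4)), 2), 5)) = Add(-9, Mul(Mul(Add(1, -4), 2), 5)) = Add(-9, Mul(Mul(-3, 2), 5)) = Add(-9, Mul(-6, 5)) = Add(-9, -30) = -39)
Mul(Add(S, Function('u')(12, -1)), Add(75, -32)) = Mul(Add(-39, Rational(1, 6)), Add(75, -32)) = Mul(Rational(-233, 6), 43) = Rational(-10019, 6)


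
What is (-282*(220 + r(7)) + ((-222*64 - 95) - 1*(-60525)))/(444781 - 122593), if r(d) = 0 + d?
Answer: -4448/80547 ≈ -0.055222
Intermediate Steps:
r(d) = d
(-282*(220 + r(7)) + ((-222*64 - 95) - 1*(-60525)))/(444781 - 122593) = (-282*(220 + 7) + ((-222*64 - 95) - 1*(-60525)))/(444781 - 122593) = (-282*227 + ((-14208 - 95) + 60525))/322188 = (-64014 + (-14303 + 60525))*(1/322188) = (-64014 + 46222)*(1/322188) = -17792*1/322188 = -4448/80547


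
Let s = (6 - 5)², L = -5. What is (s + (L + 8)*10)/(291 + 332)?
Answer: 31/623 ≈ 0.049759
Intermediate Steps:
s = 1 (s = 1² = 1)
(s + (L + 8)*10)/(291 + 332) = (1 + (-5 + 8)*10)/(291 + 332) = (1 + 3*10)/623 = (1 + 30)*(1/623) = 31*(1/623) = 31/623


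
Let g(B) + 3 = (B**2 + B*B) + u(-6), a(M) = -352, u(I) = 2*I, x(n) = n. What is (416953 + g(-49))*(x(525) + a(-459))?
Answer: 72961020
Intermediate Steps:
g(B) = -15 + 2*B**2 (g(B) = -3 + ((B**2 + B*B) + 2*(-6)) = -3 + ((B**2 + B**2) - 12) = -3 + (2*B**2 - 12) = -3 + (-12 + 2*B**2) = -15 + 2*B**2)
(416953 + g(-49))*(x(525) + a(-459)) = (416953 + (-15 + 2*(-49)**2))*(525 - 352) = (416953 + (-15 + 2*2401))*173 = (416953 + (-15 + 4802))*173 = (416953 + 4787)*173 = 421740*173 = 72961020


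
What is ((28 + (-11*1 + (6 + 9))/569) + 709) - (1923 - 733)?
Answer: -257753/569 ≈ -452.99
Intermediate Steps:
((28 + (-11*1 + (6 + 9))/569) + 709) - (1923 - 733) = ((28 + (-11 + 15)*(1/569)) + 709) - 1*1190 = ((28 + 4*(1/569)) + 709) - 1190 = ((28 + 4/569) + 709) - 1190 = (15936/569 + 709) - 1190 = 419357/569 - 1190 = -257753/569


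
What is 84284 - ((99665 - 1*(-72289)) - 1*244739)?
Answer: 157069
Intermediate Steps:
84284 - ((99665 - 1*(-72289)) - 1*244739) = 84284 - ((99665 + 72289) - 244739) = 84284 - (171954 - 244739) = 84284 - 1*(-72785) = 84284 + 72785 = 157069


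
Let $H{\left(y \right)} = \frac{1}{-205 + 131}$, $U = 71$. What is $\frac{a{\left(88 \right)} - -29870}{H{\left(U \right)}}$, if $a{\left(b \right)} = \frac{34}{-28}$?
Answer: $- \frac{15472031}{7} \approx -2.2103 \cdot 10^{6}$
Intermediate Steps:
$a{\left(b \right)} = - \frac{17}{14}$ ($a{\left(b \right)} = 34 \left(- \frac{1}{28}\right) = - \frac{17}{14}$)
$H{\left(y \right)} = - \frac{1}{74}$ ($H{\left(y \right)} = \frac{1}{-74} = - \frac{1}{74}$)
$\frac{a{\left(88 \right)} - -29870}{H{\left(U \right)}} = \frac{- \frac{17}{14} - -29870}{- \frac{1}{74}} = \left(- \frac{17}{14} + 29870\right) \left(-74\right) = \frac{418163}{14} \left(-74\right) = - \frac{15472031}{7}$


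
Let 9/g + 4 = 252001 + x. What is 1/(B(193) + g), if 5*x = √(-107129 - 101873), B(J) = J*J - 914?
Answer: 5768408019596237/209595105598046268985 + 9*I*√209002/419190211196092537970 ≈ 2.7522e-5 + 9.8154e-18*I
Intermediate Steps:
B(J) = -914 + J² (B(J) = J² - 914 = -914 + J²)
x = I*√209002/5 (x = √(-107129 - 101873)/5 = √(-209002)/5 = (I*√209002)/5 = I*√209002/5 ≈ 91.433*I)
g = 9/(251997 + I*√209002/5) (g = 9/(-4 + (252001 + I*√209002/5)) = 9/(251997 + I*√209002/5) ≈ 3.5715e-5 - 1.2959e-8*I)
1/(B(193) + g) = 1/((-914 + 193²) + (56699325/1587562409227 - 45*I*√209002/1587562409227)) = 1/((-914 + 37249) + (56699325/1587562409227 - 45*I*√209002/1587562409227)) = 1/(36335 + (56699325/1587562409227 - 45*I*√209002/1587562409227)) = 1/(57684080195962370/1587562409227 - 45*I*√209002/1587562409227)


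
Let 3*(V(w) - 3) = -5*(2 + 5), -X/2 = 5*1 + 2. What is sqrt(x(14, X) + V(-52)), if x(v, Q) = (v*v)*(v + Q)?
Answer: I*sqrt(78)/3 ≈ 2.9439*I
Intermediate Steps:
X = -14 (X = -2*(5*1 + 2) = -2*(5 + 2) = -2*7 = -14)
x(v, Q) = v**2*(Q + v)
V(w) = -26/3 (V(w) = 3 + (-5*(2 + 5))/3 = 3 + (-5*7)/3 = 3 + (1/3)*(-35) = 3 - 35/3 = -26/3)
sqrt(x(14, X) + V(-52)) = sqrt(14**2*(-14 + 14) - 26/3) = sqrt(196*0 - 26/3) = sqrt(0 - 26/3) = sqrt(-26/3) = I*sqrt(78)/3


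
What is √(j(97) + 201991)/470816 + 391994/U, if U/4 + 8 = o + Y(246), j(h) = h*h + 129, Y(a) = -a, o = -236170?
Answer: -195997/472848 + √211529/470816 ≈ -0.41353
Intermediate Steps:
j(h) = 129 + h² (j(h) = h² + 129 = 129 + h²)
U = -945696 (U = -32 + 4*(-236170 - 1*246) = -32 + 4*(-236170 - 246) = -32 + 4*(-236416) = -32 - 945664 = -945696)
√(j(97) + 201991)/470816 + 391994/U = √((129 + 97²) + 201991)/470816 + 391994/(-945696) = √((129 + 9409) + 201991)*(1/470816) + 391994*(-1/945696) = √(9538 + 201991)*(1/470816) - 195997/472848 = √211529*(1/470816) - 195997/472848 = √211529/470816 - 195997/472848 = -195997/472848 + √211529/470816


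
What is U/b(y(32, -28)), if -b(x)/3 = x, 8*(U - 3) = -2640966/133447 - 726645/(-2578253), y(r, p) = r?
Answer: -515111052367/88079392791296 ≈ -0.0058483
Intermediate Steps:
U = 1545333157101/2752481024728 (U = 3 + (-2640966/133447 - 726645/(-2578253))/8 = 3 + (-2640966*1/133447 - 726645*(-1/2578253))/8 = 3 + (-2640966/133447 + 726645/2578253)/8 = 3 + (1/8)*(-6712109917083/344060128091) = 3 - 6712109917083/2752481024728 = 1545333157101/2752481024728 ≈ 0.56143)
b(x) = -3*x
U/b(y(32, -28)) = 1545333157101/(2752481024728*((-3*32))) = (1545333157101/2752481024728)/(-96) = (1545333157101/2752481024728)*(-1/96) = -515111052367/88079392791296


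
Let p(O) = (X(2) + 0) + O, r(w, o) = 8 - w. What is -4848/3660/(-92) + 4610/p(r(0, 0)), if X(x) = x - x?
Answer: 16169979/28060 ≈ 576.26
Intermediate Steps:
X(x) = 0
p(O) = O (p(O) = (0 + 0) + O = 0 + O = O)
-4848/3660/(-92) + 4610/p(r(0, 0)) = -4848/3660/(-92) + 4610/(8 - 1*0) = -4848*1/3660*(-1/92) + 4610/(8 + 0) = -404/305*(-1/92) + 4610/8 = 101/7015 + 4610*(1/8) = 101/7015 + 2305/4 = 16169979/28060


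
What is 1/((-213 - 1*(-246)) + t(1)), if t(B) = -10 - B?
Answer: 1/22 ≈ 0.045455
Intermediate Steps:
1/((-213 - 1*(-246)) + t(1)) = 1/((-213 - 1*(-246)) + (-10 - 1*1)) = 1/((-213 + 246) + (-10 - 1)) = 1/(33 - 11) = 1/22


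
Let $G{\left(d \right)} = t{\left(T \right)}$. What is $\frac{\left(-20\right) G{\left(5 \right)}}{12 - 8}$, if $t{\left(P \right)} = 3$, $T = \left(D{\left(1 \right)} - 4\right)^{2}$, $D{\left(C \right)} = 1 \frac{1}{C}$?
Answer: $-15$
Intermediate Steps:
$D{\left(C \right)} = \frac{1}{C}$
$T = 9$ ($T = \left(1^{-1} - 4\right)^{2} = \left(1 - 4\right)^{2} = \left(-3\right)^{2} = 9$)
$G{\left(d \right)} = 3$
$\frac{\left(-20\right) G{\left(5 \right)}}{12 - 8} = \frac{\left(-20\right) 3}{12 - 8} = - \frac{60}{4} = \left(-60\right) \frac{1}{4} = -15$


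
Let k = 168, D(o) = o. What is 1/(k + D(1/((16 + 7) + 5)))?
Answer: 28/4705 ≈ 0.0059511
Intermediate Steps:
1/(k + D(1/((16 + 7) + 5))) = 1/(168 + 1/((16 + 7) + 5)) = 1/(168 + 1/(23 + 5)) = 1/(168 + 1/28) = 1/(4705/28) = 28/4705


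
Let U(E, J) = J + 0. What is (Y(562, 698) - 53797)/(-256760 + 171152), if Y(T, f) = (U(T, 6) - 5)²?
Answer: 4483/7134 ≈ 0.62840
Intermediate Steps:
U(E, J) = J
Y(T, f) = 1 (Y(T, f) = (6 - 5)² = 1² = 1)
(Y(562, 698) - 53797)/(-256760 + 171152) = (1 - 53797)/(-256760 + 171152) = -53796/(-85608) = -53796*(-1/85608) = 4483/7134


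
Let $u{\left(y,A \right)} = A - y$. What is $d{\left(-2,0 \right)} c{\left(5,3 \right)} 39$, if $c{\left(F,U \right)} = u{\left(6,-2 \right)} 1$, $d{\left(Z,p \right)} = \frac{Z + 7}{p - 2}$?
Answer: $780$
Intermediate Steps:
$d{\left(Z,p \right)} = \frac{7 + Z}{-2 + p}$
$c{\left(F,U \right)} = -8$ ($c{\left(F,U \right)} = \left(-2 - 6\right) 1 = \left(-8\right) 1 = -8$)
$d{\left(-2,0 \right)} c{\left(5,3 \right)} 39 = \frac{7 - 2}{-2 + 0} \left(-8\right) 39 = \frac{1}{-2} \cdot 5 \left(-8\right) 39 = \left(- \frac{1}{2}\right) 5 \left(-8\right) 39 = \left(- \frac{5}{2}\right) \left(-8\right) 39 = 20 \cdot 39 = 780$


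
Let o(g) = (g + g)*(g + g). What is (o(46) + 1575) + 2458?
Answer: 12497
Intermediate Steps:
o(g) = 4*g² (o(g) = (2*g)*(2*g) = 4*g²)
(o(46) + 1575) + 2458 = (4*46² + 1575) + 2458 = (4*2116 + 1575) + 2458 = (8464 + 1575) + 2458 = 10039 + 2458 = 12497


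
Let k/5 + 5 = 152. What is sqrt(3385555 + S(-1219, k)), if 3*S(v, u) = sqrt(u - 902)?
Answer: sqrt(30469995 + 3*I*sqrt(167))/3 ≈ 1840.0 + 0.0011706*I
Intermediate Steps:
k = 735 (k = -25 + 5*152 = -25 + 760 = 735)
S(v, u) = sqrt(-902 + u)/3 (S(v, u) = sqrt(u - 902)/3 = sqrt(-902 + u)/3)
sqrt(3385555 + S(-1219, k)) = sqrt(3385555 + sqrt(-902 + 735)/3) = sqrt(3385555 + sqrt(-167)/3) = sqrt(3385555 + (I*sqrt(167))/3) = sqrt(3385555 + I*sqrt(167)/3)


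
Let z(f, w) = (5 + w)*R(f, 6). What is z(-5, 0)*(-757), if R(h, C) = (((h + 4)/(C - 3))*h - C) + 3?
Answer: 15140/3 ≈ 5046.7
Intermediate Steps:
R(h, C) = 3 - C + h*(4 + h)/(-3 + C) (R(h, C) = (((4 + h)/(-3 + C))*h - C) + 3 = (h*(4 + h)/(-3 + C) - C) + 3 = (-C + h*(4 + h)/(-3 + C)) + 3 = 3 - C + h*(4 + h)/(-3 + C))
z(f, w) = (5 + w)*(-3 + f²/3 + 4*f/3) (z(f, w) = (5 + w)*((f² - (-3 + 6)² + 4*f)/(-3 + 6)) = (5 + w)*((f² - 1*3² + 4*f)/3) = (5 + w)*((f² - 1*9 + 4*f)/3) = (5 + w)*((f² - 9 + 4*f)/3) = (5 + w)*((-9 + f² + 4*f)/3) = (5 + w)*(-3 + f²/3 + 4*f/3))
z(-5, 0)*(-757) = ((5 + 0)*(-9 + (-5)² + 4*(-5))/3)*(-757) = ((⅓)*5*(-9 + 25 - 20))*(-757) = ((⅓)*5*(-4))*(-757) = -20/3*(-757) = 15140/3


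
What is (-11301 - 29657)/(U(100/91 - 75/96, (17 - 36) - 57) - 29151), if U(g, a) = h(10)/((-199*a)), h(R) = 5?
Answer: 619448792/440879719 ≈ 1.4050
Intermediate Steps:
U(g, a) = -5/(199*a) (U(g, a) = 5/((-199*a)) = 5*(-1/(199*a)) = -5/(199*a))
(-11301 - 29657)/(U(100/91 - 75/96, (17 - 36) - 57) - 29151) = (-11301 - 29657)/(-5/(199*((17 - 36) - 57)) - 29151) = -40958/(-5/(199*(-19 - 57)) - 29151) = -40958/(-5/199/(-76) - 29151) = -40958/(-5/199*(-1/76) - 29151) = -40958/(5/15124 - 29151) = -40958/(-440879719/15124) = -40958*(-15124/440879719) = 619448792/440879719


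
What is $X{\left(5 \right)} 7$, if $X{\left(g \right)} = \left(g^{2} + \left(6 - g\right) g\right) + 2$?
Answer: $224$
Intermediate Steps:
$X{\left(g \right)} = 2 + g^{2} + g \left(6 - g\right)$ ($X{\left(g \right)} = \left(g^{2} + g \left(6 - g\right)\right) + 2 = 2 + g^{2} + g \left(6 - g\right)$)
$X{\left(5 \right)} 7 = \left(2 + 6 \cdot 5\right) 7 = \left(2 + 30\right) 7 = 32 \cdot 7 = 224$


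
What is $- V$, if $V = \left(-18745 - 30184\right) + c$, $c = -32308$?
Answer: $81237$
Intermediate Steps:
$V = -81237$ ($V = \left(-18745 - 30184\right) - 32308 = -48929 - 32308 = -81237$)
$- V = \left(-1\right) \left(-81237\right) = 81237$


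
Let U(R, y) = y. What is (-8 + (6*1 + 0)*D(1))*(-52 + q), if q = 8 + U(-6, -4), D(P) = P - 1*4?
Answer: 1248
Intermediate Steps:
D(P) = -4 + P (D(P) = P - 4 = -4 + P)
q = 4 (q = 8 - 4 = 4)
(-8 + (6*1 + 0)*D(1))*(-52 + q) = (-8 + (6*1 + 0)*(-4 + 1))*(-52 + 4) = (-8 + (6 + 0)*(-3))*(-48) = (-8 + 6*(-3))*(-48) = (-8 - 18)*(-48) = -26*(-48) = 1248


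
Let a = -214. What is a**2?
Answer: 45796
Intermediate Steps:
a**2 = (-214)**2 = 45796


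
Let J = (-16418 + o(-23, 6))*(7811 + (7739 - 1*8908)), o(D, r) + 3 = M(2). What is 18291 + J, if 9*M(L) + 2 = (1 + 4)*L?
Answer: -109044087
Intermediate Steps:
M(L) = -2/9 + 5*L/9 (M(L) = -2/9 + ((1 + 4)*L)/9 = -2/9 + (5*L)/9 = -2/9 + 5*L/9)
o(D, r) = -19/9 (o(D, r) = -3 + (-2/9 + (5/9)*2) = -3 + (-2/9 + 10/9) = -3 + 8/9 = -19/9)
J = -109062378 (J = (-16418 - 19/9)*(7811 + (7739 - 1*8908)) = -147781*(7811 + (7739 - 8908))/9 = -147781*(7811 - 1169)/9 = -147781/9*6642 = -109062378)
18291 + J = 18291 - 109062378 = -109044087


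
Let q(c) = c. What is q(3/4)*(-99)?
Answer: -297/4 ≈ -74.250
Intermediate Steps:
q(3/4)*(-99) = (3/4)*(-99) = -297/4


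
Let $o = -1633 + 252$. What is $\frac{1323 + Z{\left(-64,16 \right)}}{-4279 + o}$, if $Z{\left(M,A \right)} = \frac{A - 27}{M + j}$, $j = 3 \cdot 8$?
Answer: $- \frac{52931}{226400} \approx -0.23379$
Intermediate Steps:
$o = -1381$
$j = 24$
$Z{\left(M,A \right)} = \frac{-27 + A}{24 + M}$ ($Z{\left(M,A \right)} = \frac{A - 27}{M + 24} = \frac{-27 + A}{24 + M}$)
$\frac{1323 + Z{\left(-64,16 \right)}}{-4279 + o} = \frac{1323 + \frac{-27 + 16}{24 - 64}}{-4279 - 1381} = \frac{1323 + \frac{1}{-40} \left(-11\right)}{-5660} = \left(1323 - - \frac{11}{40}\right) \left(- \frac{1}{5660}\right) = \left(1323 + \frac{11}{40}\right) \left(- \frac{1}{5660}\right) = \frac{52931}{40} \left(- \frac{1}{5660}\right) = - \frac{52931}{226400}$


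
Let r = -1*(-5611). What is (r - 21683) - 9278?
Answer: -25350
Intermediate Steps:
r = 5611
(r - 21683) - 9278 = (5611 - 21683) - 9278 = -16072 - 9278 = -25350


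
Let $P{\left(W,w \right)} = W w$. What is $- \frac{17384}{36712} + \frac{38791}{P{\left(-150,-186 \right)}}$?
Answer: $\frac{117385199}{128033100} \approx 0.91683$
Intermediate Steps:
$- \frac{17384}{36712} + \frac{38791}{P{\left(-150,-186 \right)}} = - \frac{17384}{36712} + \frac{38791}{\left(-150\right) \left(-186\right)} = \left(-17384\right) \frac{1}{36712} + \frac{38791}{27900} = - \frac{2173}{4589} + 38791 \cdot \frac{1}{27900} = - \frac{2173}{4589} + \frac{38791}{27900} = \frac{117385199}{128033100}$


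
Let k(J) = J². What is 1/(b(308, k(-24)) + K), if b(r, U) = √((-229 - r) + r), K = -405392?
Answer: -405392/164342673893 - I*√229/164342673893 ≈ -2.4667e-6 - 9.208e-11*I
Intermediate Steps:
b(r, U) = I*√229 (b(r, U) = √(-229) = I*√229)
1/(b(308, k(-24)) + K) = 1/(I*√229 - 405392) = 1/(-405392 + I*√229)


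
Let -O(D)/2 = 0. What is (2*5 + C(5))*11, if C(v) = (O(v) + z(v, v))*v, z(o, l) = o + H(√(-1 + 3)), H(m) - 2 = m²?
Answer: 605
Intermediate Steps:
O(D) = 0 (O(D) = -2*0 = 0)
H(m) = 2 + m²
z(o, l) = 4 + o (z(o, l) = o + (2 + (√(-1 + 3))²) = o + (2 + (√2)²) = o + (2 + 2) = o + 4 = 4 + o)
C(v) = v*(4 + v) (C(v) = (0 + (4 + v))*v = (4 + v)*v = v*(4 + v))
(2*5 + C(5))*11 = (2*5 + 5*(4 + 5))*11 = (10 + 5*9)*11 = (10 + 45)*11 = 55*11 = 605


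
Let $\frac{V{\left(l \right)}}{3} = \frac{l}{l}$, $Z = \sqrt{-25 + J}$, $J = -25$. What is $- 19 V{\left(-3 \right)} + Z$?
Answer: $-57 + 5 i \sqrt{2} \approx -57.0 + 7.0711 i$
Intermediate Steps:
$Z = 5 i \sqrt{2}$ ($Z = \sqrt{-25 - 25} = \sqrt{-50} = 5 i \sqrt{2} \approx 7.0711 i$)
$V{\left(l \right)} = 3$ ($V{\left(l \right)} = 3 \frac{l}{l} = 3 \cdot 1 = 3$)
$- 19 V{\left(-3 \right)} + Z = \left(-19\right) 3 + 5 i \sqrt{2} = -57 + 5 i \sqrt{2}$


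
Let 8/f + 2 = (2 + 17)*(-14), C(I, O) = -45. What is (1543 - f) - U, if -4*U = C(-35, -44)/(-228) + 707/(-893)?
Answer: 1476994063/957296 ≈ 1542.9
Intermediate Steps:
f = -2/67 (f = 8/(-2 + (2 + 17)*(-14)) = 8/(-2 + 19*(-14)) = 8/(-2 - 266) = 8/(-268) = 8*(-1/268) = -2/67 ≈ -0.029851)
U = 2123/14288 (U = -(-45/(-228) + 707/(-893))/4 = -(-45*(-1/228) + 707*(-1/893))/4 = -(15/76 - 707/893)/4 = -1/4*(-2123/3572) = 2123/14288 ≈ 0.14859)
(1543 - f) - U = (1543 - 1*(-2/67)) - 1*2123/14288 = (1543 + 2/67) - 2123/14288 = 103383/67 - 2123/14288 = 1476994063/957296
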